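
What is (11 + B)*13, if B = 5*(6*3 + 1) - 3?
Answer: 1339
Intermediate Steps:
B = 92 (B = 5*(18 + 1) - 3 = 5*19 - 3 = 95 - 3 = 92)
(11 + B)*13 = (11 + 92)*13 = 103*13 = 1339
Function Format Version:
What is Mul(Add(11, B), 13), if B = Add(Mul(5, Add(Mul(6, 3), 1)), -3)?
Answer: 1339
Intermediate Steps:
B = 92 (B = Add(Mul(5, Add(18, 1)), -3) = Add(Mul(5, 19), -3) = Add(95, -3) = 92)
Mul(Add(11, B), 13) = Mul(Add(11, 92), 13) = Mul(103, 13) = 1339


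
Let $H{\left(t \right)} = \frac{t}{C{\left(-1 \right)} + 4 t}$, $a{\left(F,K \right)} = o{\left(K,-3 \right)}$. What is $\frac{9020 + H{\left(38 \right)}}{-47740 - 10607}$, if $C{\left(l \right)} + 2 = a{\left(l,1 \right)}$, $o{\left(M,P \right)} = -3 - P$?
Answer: $- \frac{676519}{4376025} \approx -0.1546$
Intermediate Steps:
$a{\left(F,K \right)} = 0$ ($a{\left(F,K \right)} = -3 - -3 = -3 + 3 = 0$)
$C{\left(l \right)} = -2$ ($C{\left(l \right)} = -2 + 0 = -2$)
$H{\left(t \right)} = \frac{t}{-2 + 4 t}$
$\frac{9020 + H{\left(38 \right)}}{-47740 - 10607} = \frac{9020 + \frac{1}{2} \cdot 38 \frac{1}{-1 + 2 \cdot 38}}{-47740 - 10607} = \frac{9020 + \frac{1}{2} \cdot 38 \frac{1}{-1 + 76}}{-58347} = \left(9020 + \frac{1}{2} \cdot 38 \cdot \frac{1}{75}\right) \left(- \frac{1}{58347}\right) = \left(9020 + \frac{19}{75}\right) \left(- \frac{1}{58347}\right) = \frac{676519}{75} \left(- \frac{1}{58347}\right) = - \frac{676519}{4376025}$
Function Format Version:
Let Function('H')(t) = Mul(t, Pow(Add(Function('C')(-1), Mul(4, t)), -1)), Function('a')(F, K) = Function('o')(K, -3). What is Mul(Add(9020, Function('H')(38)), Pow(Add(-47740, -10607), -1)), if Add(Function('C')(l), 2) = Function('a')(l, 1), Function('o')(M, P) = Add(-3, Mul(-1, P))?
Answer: Rational(-676519, 4376025) ≈ -0.15460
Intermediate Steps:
Function('a')(F, K) = 0 (Function('a')(F, K) = Add(-3, Mul(-1, -3)) = Add(-3, 3) = 0)
Function('C')(l) = -2 (Function('C')(l) = Add(-2, 0) = -2)
Function('H')(t) = Mul(t, Pow(Add(-2, Mul(4, t)), -1))
Mul(Add(9020, Function('H')(38)), Pow(Add(-47740, -10607), -1)) = Mul(Add(9020, Mul(Rational(1, 2), 38, Pow(Add(-1, Mul(2, 38)), -1))), Pow(Add(-47740, -10607), -1)) = Mul(Add(9020, Mul(Rational(1, 2), 38, Pow(Add(-1, 76), -1))), Pow(-58347, -1)) = Mul(Add(9020, Mul(Rational(1, 2), 38, Pow(75, -1))), Rational(-1, 58347)) = Mul(Add(9020, Mul(Rational(1, 2), 38, Rational(1, 75))), Rational(-1, 58347)) = Mul(Add(9020, Rational(19, 75)), Rational(-1, 58347)) = Mul(Rational(676519, 75), Rational(-1, 58347)) = Rational(-676519, 4376025)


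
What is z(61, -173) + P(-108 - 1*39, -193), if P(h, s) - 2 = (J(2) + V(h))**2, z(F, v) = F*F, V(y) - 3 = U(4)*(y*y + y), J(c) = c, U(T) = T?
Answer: 7370741332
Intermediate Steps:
V(y) = 3 + 4*y + 4*y**2 (V(y) = 3 + 4*(y*y + y) = 3 + 4*(y**2 + y) = 3 + 4*(y + y**2) = 3 + (4*y + 4*y**2) = 3 + 4*y + 4*y**2)
z(F, v) = F**2
P(h, s) = 2 + (5 + 4*h + 4*h**2)**2 (P(h, s) = 2 + (2 + (3 + 4*h + 4*h**2))**2 = 2 + (5 + 4*h + 4*h**2)**2)
z(61, -173) + P(-108 - 1*39, -193) = 61**2 + (2 + (5 + 4*(-108 - 1*39) + 4*(-108 - 1*39)**2)**2) = 3721 + (2 + (5 + 4*(-108 - 39) + 4*(-108 - 39)**2)**2) = 3721 + (2 + (5 + 4*(-147) + 4*(-147)**2)**2) = 3721 + (2 + (5 - 588 + 4*21609)**2) = 3721 + (2 + (5 - 588 + 86436)**2) = 3721 + (2 + 85853**2) = 3721 + (2 + 7370737609) = 3721 + 7370737611 = 7370741332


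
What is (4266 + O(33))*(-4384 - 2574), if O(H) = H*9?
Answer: -31749354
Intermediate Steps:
O(H) = 9*H
(4266 + O(33))*(-4384 - 2574) = (4266 + 9*33)*(-4384 - 2574) = (4266 + 297)*(-6958) = 4563*(-6958) = -31749354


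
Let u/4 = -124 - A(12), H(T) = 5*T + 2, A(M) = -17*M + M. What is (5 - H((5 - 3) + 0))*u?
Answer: -1904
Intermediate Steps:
A(M) = -16*M
H(T) = 2 + 5*T
u = 272 (u = 4*(-124 - (-16)*12) = 4*(-124 - 1*(-192)) = 4*(-124 + 192) = 4*68 = 272)
(5 - H((5 - 3) + 0))*u = (5 - (2 + 5*((5 - 3) + 0)))*272 = (5 - (2 + 5*(2 + 0)))*272 = (5 - (2 + 5*2))*272 = (5 - (2 + 10))*272 = (5 - 1*12)*272 = (5 - 12)*272 = -7*272 = -1904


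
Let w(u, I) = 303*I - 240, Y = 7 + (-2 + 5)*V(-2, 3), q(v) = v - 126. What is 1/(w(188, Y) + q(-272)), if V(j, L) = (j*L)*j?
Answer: 1/12391 ≈ 8.0704e-5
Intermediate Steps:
q(v) = -126 + v
V(j, L) = L*j**2 (V(j, L) = (L*j)*j = L*j**2)
Y = 43 (Y = 7 + (-2 + 5)*(3*(-2)**2) = 7 + 3*(3*4) = 7 + 3*12 = 7 + 36 = 43)
w(u, I) = -240 + 303*I
1/(w(188, Y) + q(-272)) = 1/((-240 + 303*43) + (-126 - 272)) = 1/((-240 + 13029) - 398) = 1/(12789 - 398) = 1/12391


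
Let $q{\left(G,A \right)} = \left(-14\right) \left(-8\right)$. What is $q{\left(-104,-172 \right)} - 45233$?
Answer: $-45121$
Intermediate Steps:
$q{\left(G,A \right)} = 112$
$q{\left(-104,-172 \right)} - 45233 = 112 - 45233 = -45121$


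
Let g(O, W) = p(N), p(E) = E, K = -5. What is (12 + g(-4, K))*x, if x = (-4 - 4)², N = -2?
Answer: 640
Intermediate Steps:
g(O, W) = -2
x = 64 (x = (-8)² = 64)
(12 + g(-4, K))*x = (12 - 2)*64 = 10*64 = 640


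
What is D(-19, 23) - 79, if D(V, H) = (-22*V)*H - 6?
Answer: 9529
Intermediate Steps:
D(V, H) = -6 - 22*H*V (D(V, H) = -22*H*V - 6 = -6 - 22*H*V)
D(-19, 23) - 79 = (-6 - 22*23*(-19)) - 79 = (-6 + 9614) - 79 = 9608 - 79 = 9529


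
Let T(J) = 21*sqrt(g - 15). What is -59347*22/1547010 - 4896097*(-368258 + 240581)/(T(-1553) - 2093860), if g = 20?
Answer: -202490509023684596012683/678247812436703895 - 13127498510049*sqrt(5)/4384249697395 ≈ -2.9856e+5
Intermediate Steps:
T(J) = 21*sqrt(5) (T(J) = 21*sqrt(20 - 15) = 21*sqrt(5))
-59347*22/1547010 - 4896097*(-368258 + 240581)/(T(-1553) - 2093860) = -59347*22/1547010 - 4896097*(-368258 + 240581)/(21*sqrt(5) - 2093860) = -1305634*1/1547010 - 4896097*(-127677/(-2093860 + 21*sqrt(5))) = -652817/773505 - 4896097*(-127677/(-2093860 + 21*sqrt(5))) = -652817/773505 - 4896097/(2093860/127677 - 7*sqrt(5)/42559)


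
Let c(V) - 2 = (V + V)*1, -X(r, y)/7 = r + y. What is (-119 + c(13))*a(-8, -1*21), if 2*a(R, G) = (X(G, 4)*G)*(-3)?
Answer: -682227/2 ≈ -3.4111e+5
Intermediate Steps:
X(r, y) = -7*r - 7*y (X(r, y) = -7*(r + y) = -7*r - 7*y)
c(V) = 2 + 2*V (c(V) = 2 + (V + V)*1 = 2 + (2*V)*1 = 2 + 2*V)
a(R, G) = -3*G*(-28 - 7*G)/2 (a(R, G) = (((-7*G - 7*4)*G)*(-3))/2 = (((-7*G - 28)*G)*(-3))/2 = (((-28 - 7*G)*G)*(-3))/2 = ((G*(-28 - 7*G))*(-3))/2 = (-3*G*(-28 - 7*G))/2 = -3*G*(-28 - 7*G)/2)
(-119 + c(13))*a(-8, -1*21) = (-119 + (2 + 2*13))*(21*(-1*21)*(4 - 1*21)/2) = (-119 + (2 + 26))*((21/2)*(-21)*(4 - 21)) = (-119 + 28)*((21/2)*(-21)*(-17)) = -91*7497/2 = -682227/2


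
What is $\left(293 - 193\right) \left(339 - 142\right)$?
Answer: $19700$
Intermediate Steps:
$\left(293 - 193\right) \left(339 - 142\right) = 100 \cdot 197 = 19700$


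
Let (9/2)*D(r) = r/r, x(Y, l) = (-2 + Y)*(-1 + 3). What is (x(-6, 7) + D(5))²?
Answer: 20164/81 ≈ 248.94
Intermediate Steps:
x(Y, l) = -4 + 2*Y (x(Y, l) = (-2 + Y)*2 = -4 + 2*Y)
D(r) = 2/9 (D(r) = 2*(r/r)/9 = (2/9)*1 = 2/9)
(x(-6, 7) + D(5))² = ((-4 + 2*(-6)) + 2/9)² = ((-4 - 12) + 2/9)² = (-16 + 2/9)² = (-142/9)² = 20164/81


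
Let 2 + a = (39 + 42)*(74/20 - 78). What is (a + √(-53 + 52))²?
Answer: 3624401109/100 - 60203*I/5 ≈ 3.6244e+7 - 12041.0*I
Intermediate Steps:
a = -60203/10 (a = -2 + (39 + 42)*(74/20 - 78) = -2 + 81*(74*(1/20) - 78) = -2 + 81*(37/10 - 78) = -2 + 81*(-743/10) = -2 - 60183/10 = -60203/10 ≈ -6020.3)
(a + √(-53 + 52))² = (-60203/10 + √(-53 + 52))² = (-60203/10 + √(-1))² = (-60203/10 + I)²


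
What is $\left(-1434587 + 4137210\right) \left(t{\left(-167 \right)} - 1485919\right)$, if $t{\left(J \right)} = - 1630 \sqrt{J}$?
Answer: $-4015878865537 - 4405275490 i \sqrt{167} \approx -4.0159 \cdot 10^{12} - 5.6929 \cdot 10^{10} i$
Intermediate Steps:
$\left(-1434587 + 4137210\right) \left(t{\left(-167 \right)} - 1485919\right) = \left(-1434587 + 4137210\right) \left(- 1630 \sqrt{-167} - 1485919\right) = 2702623 \left(- 1630 i \sqrt{167} - 1485919\right) = 2702623 \left(-1485919 - 1630 i \sqrt{167}\right) = -4015878865537 - 4405275490 i \sqrt{167}$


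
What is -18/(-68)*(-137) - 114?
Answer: -5109/34 ≈ -150.26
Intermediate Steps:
-18/(-68)*(-137) - 114 = -18*(-1/68)*(-137) - 114 = (9/34)*(-137) - 114 = -1233/34 - 114 = -5109/34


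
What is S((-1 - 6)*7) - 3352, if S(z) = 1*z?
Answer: -3401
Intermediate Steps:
S(z) = z
S((-1 - 6)*7) - 3352 = (-1 - 6)*7 - 3352 = -7*7 - 3352 = -49 - 3352 = -3401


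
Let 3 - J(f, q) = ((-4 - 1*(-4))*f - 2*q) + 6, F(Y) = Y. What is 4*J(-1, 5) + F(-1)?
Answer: 27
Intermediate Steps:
J(f, q) = -3 + 2*q (J(f, q) = 3 - (((-4 - 1*(-4))*f - 2*q) + 6) = 3 - (((-4 + 4)*f - 2*q) + 6) = 3 - ((0*f - 2*q) + 6) = 3 - ((0 - 2*q) + 6) = 3 - (-2*q + 6) = 3 - (6 - 2*q) = 3 + (-6 + 2*q) = -3 + 2*q)
4*J(-1, 5) + F(-1) = 4*(-3 + 2*5) - 1 = 4*(-3 + 10) - 1 = 4*7 - 1 = 28 - 1 = 27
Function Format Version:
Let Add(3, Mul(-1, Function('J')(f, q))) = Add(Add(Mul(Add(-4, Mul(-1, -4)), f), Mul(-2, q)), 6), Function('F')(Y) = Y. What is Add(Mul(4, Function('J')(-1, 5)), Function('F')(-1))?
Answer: 27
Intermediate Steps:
Function('J')(f, q) = Add(-3, Mul(2, q)) (Function('J')(f, q) = Add(3, Mul(-1, Add(Add(Mul(Add(-4, Mul(-1, -4)), f), Mul(-2, q)), 6))) = Add(3, Mul(-1, Add(Add(Mul(Add(-4, 4), f), Mul(-2, q)), 6))) = Add(3, Mul(-1, Add(Add(Mul(0, f), Mul(-2, q)), 6))) = Add(3, Mul(-1, Add(Add(0, Mul(-2, q)), 6))) = Add(3, Mul(-1, Add(Mul(-2, q), 6))) = Add(3, Mul(-1, Add(6, Mul(-2, q)))) = Add(3, Add(-6, Mul(2, q))) = Add(-3, Mul(2, q)))
Add(Mul(4, Function('J')(-1, 5)), Function('F')(-1)) = Add(Mul(4, Add(-3, Mul(2, 5))), -1) = Add(Mul(4, Add(-3, 10)), -1) = Add(Mul(4, 7), -1) = Add(28, -1) = 27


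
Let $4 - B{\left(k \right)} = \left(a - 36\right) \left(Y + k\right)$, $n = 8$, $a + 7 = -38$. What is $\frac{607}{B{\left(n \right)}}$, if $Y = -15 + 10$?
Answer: $\frac{607}{247} \approx 2.4575$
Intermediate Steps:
$a = -45$ ($a = -7 - 38 = -45$)
$Y = -5$
$B{\left(k \right)} = -401 + 81 k$ ($B{\left(k \right)} = 4 - \left(-45 - 36\right) \left(-5 + k\right) = 4 - - 81 \left(-5 + k\right) = 4 - \left(405 - 81 k\right) = 4 + \left(-405 + 81 k\right) = -401 + 81 k$)
$\frac{607}{B{\left(n \right)}} = \frac{607}{-401 + 81 \cdot 8} = \frac{607}{-401 + 648} = \frac{607}{247}$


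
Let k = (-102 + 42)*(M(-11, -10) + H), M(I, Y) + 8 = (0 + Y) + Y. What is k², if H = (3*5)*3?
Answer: 1040400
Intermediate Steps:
H = 45 (H = 15*3 = 45)
M(I, Y) = -8 + 2*Y (M(I, Y) = -8 + ((0 + Y) + Y) = -8 + (Y + Y) = -8 + 2*Y)
k = -1020 (k = (-102 + 42)*((-8 + 2*(-10)) + 45) = -60*((-8 - 20) + 45) = -60*(-28 + 45) = -60*17 = -1020)
k² = (-1020)² = 1040400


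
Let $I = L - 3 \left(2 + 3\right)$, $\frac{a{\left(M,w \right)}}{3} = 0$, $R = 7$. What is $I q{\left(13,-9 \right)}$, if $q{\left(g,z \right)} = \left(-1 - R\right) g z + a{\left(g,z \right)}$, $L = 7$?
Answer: $-7488$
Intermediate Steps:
$a{\left(M,w \right)} = 0$ ($a{\left(M,w \right)} = 3 \cdot 0 = 0$)
$q{\left(g,z \right)} = - 8 g z$ ($q{\left(g,z \right)} = \left(-1 - 7\right) g z + 0 = - 8 g z + 0 = - 8 g z$)
$I = -8$ ($I = 7 - 3 \left(2 + 3\right) = 7 - 3 \cdot 5 = 7 - 15 = -8$)
$I q{\left(13,-9 \right)} = - 8 \left(\left(-8\right) 13 \left(-9\right)\right) = \left(-8\right) 936 = -7488$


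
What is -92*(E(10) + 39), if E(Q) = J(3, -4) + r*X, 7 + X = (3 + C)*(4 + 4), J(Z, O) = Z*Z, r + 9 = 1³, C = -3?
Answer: -9568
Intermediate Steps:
r = -8 (r = -9 + 1³ = -9 + 1 = -8)
J(Z, O) = Z²
X = -7 (X = -7 + (3 - 3)*(4 + 4) = -7 + 0*8 = -7 + 0 = -7)
E(Q) = 65 (E(Q) = 3² - 8*(-7) = 9 + 56 = 65)
-92*(E(10) + 39) = -92*(65 + 39) = -92*104 = -9568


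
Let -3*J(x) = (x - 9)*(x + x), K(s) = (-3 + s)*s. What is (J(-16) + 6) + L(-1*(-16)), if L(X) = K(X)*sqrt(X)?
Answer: 1714/3 ≈ 571.33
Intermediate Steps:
K(s) = s*(-3 + s)
J(x) = -2*x*(-9 + x)/3 (J(x) = -(x - 9)*(x + x)/3 = -(-9 + x)*2*x/3 = -2*x*(-9 + x)/3)
L(X) = X**(3/2)*(-3 + X) (L(X) = (X*(-3 + X))*sqrt(X) = X**(3/2)*(-3 + X))
(J(-16) + 6) + L(-1*(-16)) = ((2/3)*(-16)*(9 - 1*(-16)) + 6) + (-1*(-16))**(3/2)*(-3 - 1*(-16)) = ((2/3)*(-16)*(9 + 16) + 6) + 16**(3/2)*(-3 + 16) = ((2/3)*(-16)*25 + 6) + 64*13 = (-800/3 + 6) + 832 = -782/3 + 832 = 1714/3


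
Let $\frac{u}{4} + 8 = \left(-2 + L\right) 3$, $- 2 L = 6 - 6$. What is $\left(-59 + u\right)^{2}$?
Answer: $13225$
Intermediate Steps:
$L = 0$ ($L = - \frac{6 - 6}{2} = \left(- \frac{1}{2}\right) 0 = 0$)
$u = -56$ ($u = -32 + 4 \left(-2 + 0\right) 3 = -32 + 4 \left(\left(-2\right) 3\right) = -32 + 4 \left(-6\right) = -32 - 24 = -56$)
$\left(-59 + u\right)^{2} = \left(-59 - 56\right)^{2} = \left(-115\right)^{2} = 13225$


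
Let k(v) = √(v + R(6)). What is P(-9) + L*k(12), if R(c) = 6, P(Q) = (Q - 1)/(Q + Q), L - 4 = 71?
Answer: 5/9 + 225*√2 ≈ 318.75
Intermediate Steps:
L = 75 (L = 4 + 71 = 75)
P(Q) = (-1 + Q)/(2*Q) (P(Q) = (-1 + Q)/((2*Q)) = (-1 + Q)*(1/(2*Q)) = (-1 + Q)/(2*Q))
k(v) = √(6 + v) (k(v) = √(v + 6) = √(6 + v))
P(-9) + L*k(12) = (½)*(-1 - 9)/(-9) + 75*√(6 + 12) = (½)*(-⅑)*(-10) + 75*√18 = 5/9 + 75*(3*√2) = 5/9 + 225*√2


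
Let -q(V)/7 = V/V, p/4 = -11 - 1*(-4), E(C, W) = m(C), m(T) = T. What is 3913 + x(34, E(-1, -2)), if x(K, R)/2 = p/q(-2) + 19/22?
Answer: 43150/11 ≈ 3922.7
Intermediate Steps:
E(C, W) = C
p = -28 (p = 4*(-11 - 1*(-4)) = 4*(-11 + 4) = 4*(-7) = -28)
q(V) = -7 (q(V) = -7*V/V = -7*1 = -7)
x(K, R) = 107/11 (x(K, R) = 2*(-28/(-7) + 19/22) = 2*(-28*(-⅐) + 19*(1/22)) = 2*(4 + 19/22) = 2*(107/22) = 107/11)
3913 + x(34, E(-1, -2)) = 3913 + 107/11 = 43150/11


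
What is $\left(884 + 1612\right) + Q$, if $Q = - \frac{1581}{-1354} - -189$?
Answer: $\frac{3637071}{1354} \approx 2686.2$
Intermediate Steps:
$Q = \frac{257487}{1354}$ ($Q = \left(-1581\right) \left(- \frac{1}{1354}\right) + 189 = \frac{1581}{1354} + 189 = \frac{257487}{1354} \approx 190.17$)
$\left(884 + 1612\right) + Q = \left(884 + 1612\right) + \frac{257487}{1354} = 2496 + \frac{257487}{1354} = \frac{3637071}{1354}$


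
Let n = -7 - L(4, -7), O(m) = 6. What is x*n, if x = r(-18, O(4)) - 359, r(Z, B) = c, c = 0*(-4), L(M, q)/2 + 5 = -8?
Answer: -6821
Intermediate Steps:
L(M, q) = -26 (L(M, q) = -10 + 2*(-8) = -10 - 16 = -26)
c = 0
r(Z, B) = 0
x = -359 (x = 0 - 359 = -359)
n = 19 (n = -7 - 1*(-26) = -7 + 26 = 19)
x*n = -359*19 = -6821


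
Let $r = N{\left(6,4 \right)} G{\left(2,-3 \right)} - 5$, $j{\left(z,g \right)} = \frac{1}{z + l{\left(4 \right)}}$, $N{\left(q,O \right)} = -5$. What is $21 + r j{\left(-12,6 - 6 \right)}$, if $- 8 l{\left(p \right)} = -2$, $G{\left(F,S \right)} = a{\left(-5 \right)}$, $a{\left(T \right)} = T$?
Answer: $\frac{907}{47} \approx 19.298$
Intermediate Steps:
$G{\left(F,S \right)} = -5$
$l{\left(p \right)} = \frac{1}{4}$ ($l{\left(p \right)} = \left(- \frac{1}{8}\right) \left(-2\right) = \frac{1}{4}$)
$j{\left(z,g \right)} = \frac{1}{\frac{1}{4} + z}$ ($j{\left(z,g \right)} = \frac{1}{z + \frac{1}{4}} = \frac{1}{\frac{1}{4} + z}$)
$r = 20$ ($r = \left(-5\right) \left(-5\right) - 5 = 25 - 5 = 20$)
$21 + r j{\left(-12,6 - 6 \right)} = 21 + 20 \frac{4}{1 + 4 \left(-12\right)} = 21 + 20 \frac{4}{1 - 48} = 21 + 20 \frac{4}{-47} = 21 + 20 \cdot 4 \left(- \frac{1}{47}\right) = 21 + 20 \left(- \frac{4}{47}\right) = 21 - \frac{80}{47} = \frac{907}{47}$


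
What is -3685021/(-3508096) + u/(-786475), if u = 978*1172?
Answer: -6888704747/16926563200 ≈ -0.40698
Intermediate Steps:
u = 1146216
-3685021/(-3508096) + u/(-786475) = -3685021/(-3508096) + 1146216/(-786475) = -3685021*(-1/3508096) + 1146216*(-1/786475) = 3685021/3508096 - 7032/4825 = -6888704747/16926563200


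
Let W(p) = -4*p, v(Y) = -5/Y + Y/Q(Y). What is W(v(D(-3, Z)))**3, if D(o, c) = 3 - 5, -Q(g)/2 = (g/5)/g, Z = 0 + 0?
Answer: -27000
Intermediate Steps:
Z = 0
Q(g) = -2/5 (Q(g) = -2*g/5/g = -2*1/5 = -2/5)
D(o, c) = -2
v(Y) = -5/Y - 5*Y/2 (v(Y) = -5/Y + Y/(-2/5) = -5/Y + Y*(-5/2) = -5/Y - 5*Y/2)
W(v(D(-3, Z)))**3 = (-4*(-5/(-2) - 5/2*(-2)))**3 = (-4*(-5*(-1/2) + 5))**3 = (-4*(5/2 + 5))**3 = (-4*15/2)**3 = (-30)**3 = -27000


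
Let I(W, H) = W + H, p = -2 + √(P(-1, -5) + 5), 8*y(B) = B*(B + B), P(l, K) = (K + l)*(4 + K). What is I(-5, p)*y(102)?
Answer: -18207 + 2601*√11 ≈ -9580.5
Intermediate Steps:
P(l, K) = (4 + K)*(K + l)
y(B) = B²/4 (y(B) = (B*(B + B))/8 = (B*(2*B))/8 = (2*B²)/8 = B²/4)
p = -2 + √11 (p = -2 + √(((-5)² + 4*(-5) + 4*(-1) - 5*(-1)) + 5) = -2 + √((25 - 20 - 4 + 5) + 5) = -2 + √(6 + 5) = -2 + √11 ≈ 1.3166)
I(W, H) = H + W
I(-5, p)*y(102) = ((-2 + √11) - 5)*((¼)*102²) = (-7 + √11)*((¼)*10404) = (-7 + √11)*2601 = -18207 + 2601*√11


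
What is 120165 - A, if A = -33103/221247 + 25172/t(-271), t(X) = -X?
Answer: 7199285241034/59957937 ≈ 1.2007e+5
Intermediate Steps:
A = 5560258571/59957937 (A = -33103/221247 + 25172/((-1*(-271))) = -33103*1/221247 + 25172/271 = -33103/221247 + 25172*(1/271) = -33103/221247 + 25172/271 = 5560258571/59957937 ≈ 92.736)
120165 - A = 120165 - 1*5560258571/59957937 = 120165 - 5560258571/59957937 = 7199285241034/59957937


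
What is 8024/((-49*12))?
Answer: -2006/147 ≈ -13.646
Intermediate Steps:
8024/((-49*12)) = 8024/(-588) = 8024*(-1/588) = -2006/147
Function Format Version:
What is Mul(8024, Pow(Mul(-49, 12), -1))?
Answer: Rational(-2006, 147) ≈ -13.646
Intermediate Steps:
Mul(8024, Pow(Mul(-49, 12), -1)) = Mul(8024, Pow(-588, -1)) = Mul(8024, Rational(-1, 588)) = Rational(-2006, 147)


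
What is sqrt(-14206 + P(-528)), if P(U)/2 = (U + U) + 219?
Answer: 2*I*sqrt(3970) ≈ 126.02*I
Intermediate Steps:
P(U) = 438 + 4*U (P(U) = 2*((U + U) + 219) = 2*(2*U + 219) = 2*(219 + 2*U) = 438 + 4*U)
sqrt(-14206 + P(-528)) = sqrt(-14206 + (438 + 4*(-528))) = sqrt(-14206 + (438 - 2112)) = sqrt(-14206 - 1674) = sqrt(-15880) = 2*I*sqrt(3970)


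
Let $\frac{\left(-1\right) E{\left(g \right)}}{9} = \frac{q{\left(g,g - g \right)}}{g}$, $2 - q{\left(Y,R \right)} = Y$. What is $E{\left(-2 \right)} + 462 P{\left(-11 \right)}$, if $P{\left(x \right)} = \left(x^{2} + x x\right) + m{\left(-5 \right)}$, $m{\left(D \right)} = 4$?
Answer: $113670$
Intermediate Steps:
$q{\left(Y,R \right)} = 2 - Y$
$P{\left(x \right)} = 4 + 2 x^{2}$ ($P{\left(x \right)} = \left(x^{2} + x x\right) + 4 = \left(x^{2} + x^{2}\right) + 4 = 2 x^{2} + 4 = 4 + 2 x^{2}$)
$E{\left(g \right)} = - \frac{9 \left(2 - g\right)}{g}$ ($E{\left(g \right)} = - 9 \frac{2 - g}{g} = - \frac{9 \left(2 - g\right)}{g}$)
$E{\left(-2 \right)} + 462 P{\left(-11 \right)} = \left(9 - \frac{18}{-2}\right) + 462 \left(4 + 2 \left(-11\right)^{2}\right) = \left(9 - -9\right) + 462 \left(4 + 2 \cdot 121\right) = \left(9 + 9\right) + 462 \left(4 + 242\right) = 18 + 462 \cdot 246 = 18 + 113652 = 113670$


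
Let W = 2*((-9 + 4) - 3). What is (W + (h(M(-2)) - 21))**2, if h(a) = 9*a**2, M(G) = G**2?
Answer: 11449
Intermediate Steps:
W = -16 (W = 2*(-5 - 3) = 2*(-8) = -16)
(W + (h(M(-2)) - 21))**2 = (-16 + (9*((-2)**2)**2 - 21))**2 = (-16 + (9*4**2 - 21))**2 = (-16 + (9*16 - 21))**2 = (-16 + (144 - 21))**2 = (-16 + 123)**2 = 107**2 = 11449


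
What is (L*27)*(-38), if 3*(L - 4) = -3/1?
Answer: -3078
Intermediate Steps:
L = 3 (L = 4 + (-3/1)/3 = 4 + (-3*1)/3 = 4 + (⅓)*(-3) = 4 - 1 = 3)
(L*27)*(-38) = (3*27)*(-38) = 81*(-38) = -3078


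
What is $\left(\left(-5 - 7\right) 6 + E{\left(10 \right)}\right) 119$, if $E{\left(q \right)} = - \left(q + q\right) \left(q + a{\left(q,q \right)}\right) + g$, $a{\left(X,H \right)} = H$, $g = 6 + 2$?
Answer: $-55216$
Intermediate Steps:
$g = 8$
$E{\left(q \right)} = 8 - 4 q^{2}$ ($E{\left(q \right)} = - \left(q + q\right) \left(q + q\right) + 8 = - 2 q 2 q + 8 = - 4 q^{2} + 8 = 8 - 4 q^{2}$)
$\left(\left(-5 - 7\right) 6 + E{\left(10 \right)}\right) 119 = \left(\left(-5 - 7\right) 6 + \left(8 - 4 \cdot 10^{2}\right)\right) 119 = \left(\left(-12\right) 6 + \left(8 - 400\right)\right) 119 = \left(-72 + \left(8 - 400\right)\right) 119 = \left(-72 - 392\right) 119 = \left(-464\right) 119 = -55216$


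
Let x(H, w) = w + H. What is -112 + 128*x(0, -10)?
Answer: -1392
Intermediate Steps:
x(H, w) = H + w
-112 + 128*x(0, -10) = -112 + 128*(0 - 10) = -112 + 128*(-10) = -112 - 1280 = -1392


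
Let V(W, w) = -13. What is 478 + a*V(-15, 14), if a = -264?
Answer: 3910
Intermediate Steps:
478 + a*V(-15, 14) = 478 - 264*(-13) = 478 + 3432 = 3910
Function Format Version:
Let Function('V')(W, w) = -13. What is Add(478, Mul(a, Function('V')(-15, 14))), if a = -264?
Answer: 3910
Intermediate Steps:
Add(478, Mul(a, Function('V')(-15, 14))) = Add(478, Mul(-264, -13)) = Add(478, 3432) = 3910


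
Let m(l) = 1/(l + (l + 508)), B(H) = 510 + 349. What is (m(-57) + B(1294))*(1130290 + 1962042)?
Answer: 523295244202/197 ≈ 2.6563e+9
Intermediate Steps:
B(H) = 859
m(l) = 1/(508 + 2*l) (m(l) = 1/(l + (508 + l)) = 1/(508 + 2*l))
(m(-57) + B(1294))*(1130290 + 1962042) = (1/(2*(254 - 57)) + 859)*(1130290 + 1962042) = ((½)/197 + 859)*3092332 = ((½)*(1/197) + 859)*3092332 = (1/394 + 859)*3092332 = (338447/394)*3092332 = 523295244202/197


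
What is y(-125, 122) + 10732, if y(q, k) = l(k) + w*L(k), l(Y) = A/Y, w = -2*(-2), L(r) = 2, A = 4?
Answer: 655142/61 ≈ 10740.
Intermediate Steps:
w = 4
l(Y) = 4/Y
y(q, k) = 8 + 4/k (y(q, k) = 4/k + 4*2 = 4/k + 8 = 8 + 4/k)
y(-125, 122) + 10732 = (8 + 4/122) + 10732 = (8 + 4*(1/122)) + 10732 = (8 + 2/61) + 10732 = 490/61 + 10732 = 655142/61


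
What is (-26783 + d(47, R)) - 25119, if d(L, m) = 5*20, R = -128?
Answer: -51802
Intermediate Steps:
d(L, m) = 100
(-26783 + d(47, R)) - 25119 = (-26783 + 100) - 25119 = -26683 - 25119 = -51802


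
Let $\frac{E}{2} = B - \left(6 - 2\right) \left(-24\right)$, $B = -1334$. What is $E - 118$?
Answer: $-2594$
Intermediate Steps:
$E = -2476$ ($E = 2 \left(-1334 - \left(6 - 2\right) \left(-24\right)\right) = 2 \left(-1334 - 4 \left(-24\right)\right) = 2 \left(-1334 - -96\right) = 2 \left(-1334 + 96\right) = 2 \left(-1238\right) = -2476$)
$E - 118 = -2476 - 118 = -2594$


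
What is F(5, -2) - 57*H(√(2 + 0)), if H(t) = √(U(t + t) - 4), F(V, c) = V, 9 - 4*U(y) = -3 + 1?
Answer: 5 - 57*I*√5/2 ≈ 5.0 - 63.728*I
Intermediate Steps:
U(y) = 11/4 (U(y) = 9/4 - (-3 + 1)/4 = 9/4 - ¼*(-2) = 9/4 + ½ = 11/4)
H(t) = I*√5/2 (H(t) = √(11/4 - 4) = √(-5/4) = I*√5/2)
F(5, -2) - 57*H(√(2 + 0)) = 5 - 57*I*√5/2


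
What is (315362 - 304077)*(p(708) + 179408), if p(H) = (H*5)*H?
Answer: 30308440480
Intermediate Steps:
p(H) = 5*H**2 (p(H) = (5*H)*H = 5*H**2)
(315362 - 304077)*(p(708) + 179408) = (315362 - 304077)*(5*708**2 + 179408) = 11285*(5*501264 + 179408) = 11285*(2506320 + 179408) = 11285*2685728 = 30308440480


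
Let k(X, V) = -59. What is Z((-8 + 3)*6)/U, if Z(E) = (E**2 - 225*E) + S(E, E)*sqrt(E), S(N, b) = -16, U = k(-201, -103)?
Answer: -7650/59 + 16*I*sqrt(30)/59 ≈ -129.66 + 1.4853*I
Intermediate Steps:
U = -59
Z(E) = E**2 - 225*E - 16*sqrt(E) (Z(E) = (E**2 - 225*E) - 16*sqrt(E) = E**2 - 225*E - 16*sqrt(E))
Z((-8 + 3)*6)/U = (((-8 + 3)*6)**2 - 225*(-8 + 3)*6 - 16*sqrt(6)*sqrt(-8 + 3))/(-59) = ((-5*6)**2 - (-1125)*6 - 16*I*sqrt(30))*(-1/59) = ((-30)**2 - 225*(-30) - 16*I*sqrt(30))*(-1/59) = (900 + 6750 - 16*I*sqrt(30))*(-1/59) = (7650 - 16*I*sqrt(30))*(-1/59) = -7650/59 + 16*I*sqrt(30)/59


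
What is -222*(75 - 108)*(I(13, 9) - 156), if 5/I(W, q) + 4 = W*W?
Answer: -1142634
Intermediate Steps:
I(W, q) = 5/(-4 + W²) (I(W, q) = 5/(-4 + W*W) = 5/(-4 + W²))
-222*(75 - 108)*(I(13, 9) - 156) = -222*(75 - 108)*(5/(-4 + 13²) - 156) = -(-7326)*(5/(-4 + 169) - 156) = -(-7326)*(5/165 - 156) = -(-7326)*(5*(1/165) - 156) = -(-7326)*(1/33 - 156) = -(-7326)*(-5147)/33 = -222*5147 = -1142634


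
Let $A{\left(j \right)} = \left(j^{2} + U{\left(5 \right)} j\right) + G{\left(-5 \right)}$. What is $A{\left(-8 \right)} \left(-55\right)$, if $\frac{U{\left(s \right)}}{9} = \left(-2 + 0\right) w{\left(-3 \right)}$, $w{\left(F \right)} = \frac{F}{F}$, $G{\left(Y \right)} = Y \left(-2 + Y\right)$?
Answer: $-13365$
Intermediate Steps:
$w{\left(F \right)} = 1$
$U{\left(s \right)} = -18$ ($U{\left(s \right)} = 9 \left(-2 + 0\right) 1 = 9 \left(\left(-2\right) 1\right) = 9 \left(-2\right) = -18$)
$A{\left(j \right)} = 35 + j^{2} - 18 j$ ($A{\left(j \right)} = \left(j^{2} - 18 j\right) - 5 \left(-2 - 5\right) = \left(j^{2} - 18 j\right) - -35 = \left(j^{2} - 18 j\right) + 35 = 35 + j^{2} - 18 j$)
$A{\left(-8 \right)} \left(-55\right) = \left(35 + \left(-8\right)^{2} - -144\right) \left(-55\right) = \left(35 + 64 + 144\right) \left(-55\right) = 243 \left(-55\right) = -13365$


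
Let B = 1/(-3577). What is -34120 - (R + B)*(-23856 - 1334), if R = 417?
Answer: 37451558280/3577 ≈ 1.0470e+7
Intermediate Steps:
B = -1/3577 ≈ -0.00027956
-34120 - (R + B)*(-23856 - 1334) = -34120 - (417 - 1/3577)*(-23856 - 1334) = -34120 - 1491608*(-25190)/3577 = -34120 - 1*(-37573605520/3577) = -34120 + 37573605520/3577 = 37451558280/3577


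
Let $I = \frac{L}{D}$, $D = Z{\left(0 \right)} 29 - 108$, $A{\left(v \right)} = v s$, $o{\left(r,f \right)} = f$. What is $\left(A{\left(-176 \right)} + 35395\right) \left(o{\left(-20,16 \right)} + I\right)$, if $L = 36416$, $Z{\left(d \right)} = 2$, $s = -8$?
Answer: $- \frac{655387824}{25} \approx -2.6216 \cdot 10^{7}$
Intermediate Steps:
$A{\left(v \right)} = - 8 v$ ($A{\left(v \right)} = v \left(-8\right) = - 8 v$)
$D = -50$ ($D = 2 \cdot 29 - 108 = 58 - 108 = -50$)
$I = - \frac{18208}{25}$ ($I = \frac{36416}{-50} = 36416 \left(- \frac{1}{50}\right) = - \frac{18208}{25} \approx -728.32$)
$\left(A{\left(-176 \right)} + 35395\right) \left(o{\left(-20,16 \right)} + I\right) = \left(\left(-8\right) \left(-176\right) + 35395\right) \left(16 - \frac{18208}{25}\right) = \left(1408 + 35395\right) \left(- \frac{17808}{25}\right) = 36803 \left(- \frac{17808}{25}\right) = - \frac{655387824}{25}$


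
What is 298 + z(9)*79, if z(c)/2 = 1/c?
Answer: 2840/9 ≈ 315.56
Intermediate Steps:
z(c) = 2/c
298 + z(9)*79 = 298 + (2/9)*79 = 298 + 158/9 = 2840/9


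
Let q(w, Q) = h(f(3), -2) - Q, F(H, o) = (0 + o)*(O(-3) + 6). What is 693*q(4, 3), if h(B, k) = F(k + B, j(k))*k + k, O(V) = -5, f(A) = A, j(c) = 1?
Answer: -4851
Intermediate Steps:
F(H, o) = o (F(H, o) = (0 + o)*(-5 + 6) = o*1 = o)
h(B, k) = 2*k (h(B, k) = 1*k + k = k + k = 2*k)
q(w, Q) = -4 - Q (q(w, Q) = 2*(-2) - Q = -4 - Q)
693*q(4, 3) = 693*(-4 - 1*3) = 693*(-4 - 3) = 693*(-7) = -4851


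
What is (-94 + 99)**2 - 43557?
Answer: -43532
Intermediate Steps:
(-94 + 99)**2 - 43557 = 5**2 - 43557 = 25 - 43557 = -43532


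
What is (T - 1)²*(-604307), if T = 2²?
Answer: -5438763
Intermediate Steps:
T = 4
(T - 1)²*(-604307) = (4 - 1)²*(-604307) = 3²*(-604307) = 9*(-604307) = -5438763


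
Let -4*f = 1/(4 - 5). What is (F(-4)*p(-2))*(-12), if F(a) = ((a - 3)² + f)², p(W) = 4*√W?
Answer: -116427*I*√2 ≈ -1.6465e+5*I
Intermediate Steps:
f = ¼ (f = -1/(4*(4 - 5)) = -¼/(-1) = -¼*(-1) = ¼ ≈ 0.25000)
F(a) = (¼ + (-3 + a)²)² (F(a) = ((a - 3)² + ¼)² = ((-3 + a)² + ¼)² = (¼ + (-3 + a)²)²)
(F(-4)*p(-2))*(-12) = (((1 + 4*(-3 - 4)²)²/16)*(4*√(-2)))*(-12) = (((1 + 4*(-7)²)²/16)*(4*(I*√2)))*(-12) = (((1 + 4*49)²/16)*(4*I*√2))*(-12) = (((1 + 196)²/16)*(4*I*√2))*(-12) = (((1/16)*197²)*(4*I*√2))*(-12) = (((1/16)*38809)*(4*I*√2))*(-12) = (38809*(4*I*√2)/16)*(-12) = (38809*I*√2/4)*(-12) = -116427*I*√2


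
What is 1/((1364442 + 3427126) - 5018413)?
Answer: -1/226845 ≈ -4.4083e-6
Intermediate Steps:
1/((1364442 + 3427126) - 5018413) = 1/(4791568 - 5018413) = 1/(-226845) = -1/226845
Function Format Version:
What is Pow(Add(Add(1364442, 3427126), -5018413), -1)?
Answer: Rational(-1, 226845) ≈ -4.4083e-6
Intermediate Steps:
Pow(Add(Add(1364442, 3427126), -5018413), -1) = Pow(Add(4791568, -5018413), -1) = Pow(-226845, -1) = Rational(-1, 226845)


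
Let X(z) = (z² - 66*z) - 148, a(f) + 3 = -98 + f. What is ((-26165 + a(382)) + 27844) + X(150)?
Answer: 14412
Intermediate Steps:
a(f) = -101 + f (a(f) = -3 + (-98 + f) = -101 + f)
X(z) = -148 + z² - 66*z
((-26165 + a(382)) + 27844) + X(150) = ((-26165 + (-101 + 382)) + 27844) + (-148 + 150² - 66*150) = ((-26165 + 281) + 27844) + (-148 + 22500 - 9900) = (-25884 + 27844) + 12452 = 1960 + 12452 = 14412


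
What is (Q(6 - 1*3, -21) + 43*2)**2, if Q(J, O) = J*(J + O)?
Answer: 1024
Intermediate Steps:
(Q(6 - 1*3, -21) + 43*2)**2 = ((6 - 1*3)*((6 - 1*3) - 21) + 43*2)**2 = ((6 - 3)*((6 - 3) - 21) + 86)**2 = (3*(3 - 21) + 86)**2 = (3*(-18) + 86)**2 = (-54 + 86)**2 = 32**2 = 1024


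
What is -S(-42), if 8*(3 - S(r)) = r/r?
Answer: -23/8 ≈ -2.8750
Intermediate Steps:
S(r) = 23/8 (S(r) = 3 - r/(8*r) = 3 - ⅛*1 = 3 - ⅛ = 23/8)
-S(-42) = -1*23/8 = -23/8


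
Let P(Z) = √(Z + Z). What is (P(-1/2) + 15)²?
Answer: (15 + I)² ≈ 224.0 + 30.0*I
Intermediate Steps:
P(Z) = √2*√Z (P(Z) = √(2*Z) = √2*√Z)
(P(-1/2) + 15)² = (√2*√(-1/2) + 15)² = (√2*√(-1*½) + 15)² = (√2*√(-½) + 15)² = (√2*(I*√2/2) + 15)² = (I + 15)² = (15 + I)²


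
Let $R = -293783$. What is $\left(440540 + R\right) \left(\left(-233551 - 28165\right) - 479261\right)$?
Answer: $-108743561589$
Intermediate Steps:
$\left(440540 + R\right) \left(\left(-233551 - 28165\right) - 479261\right) = \left(440540 - 293783\right) \left(\left(-233551 - 28165\right) - 479261\right) = 146757 \left(\left(-233551 - 28165\right) - 479261\right) = 146757 \left(-261716 - 479261\right) = 146757 \left(-740977\right) = -108743561589$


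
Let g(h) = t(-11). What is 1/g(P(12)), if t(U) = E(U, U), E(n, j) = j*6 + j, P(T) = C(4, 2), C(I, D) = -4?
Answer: -1/77 ≈ -0.012987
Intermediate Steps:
P(T) = -4
E(n, j) = 7*j (E(n, j) = 6*j + j = 7*j)
t(U) = 7*U
g(h) = -77 (g(h) = 7*(-11) = -77)
1/g(P(12)) = 1/(-77) = -1/77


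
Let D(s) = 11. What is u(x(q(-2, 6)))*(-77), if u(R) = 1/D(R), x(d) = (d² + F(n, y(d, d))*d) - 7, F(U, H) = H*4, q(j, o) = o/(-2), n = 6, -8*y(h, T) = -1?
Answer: -7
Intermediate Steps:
y(h, T) = ⅛ (y(h, T) = -⅛*(-1) = ⅛)
q(j, o) = -o/2 (q(j, o) = o*(-½) = -o/2)
F(U, H) = 4*H
x(d) = -7 + d² + d/2 (x(d) = (d² + (4*(⅛))*d) - 7 = (d² + d/2) - 7 = -7 + d² + d/2)
u(R) = 1/11
u(x(q(-2, 6)))*(-77) = (1/11)*(-77) = -7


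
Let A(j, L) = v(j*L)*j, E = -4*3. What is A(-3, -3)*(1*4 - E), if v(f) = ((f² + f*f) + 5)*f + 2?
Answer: -72240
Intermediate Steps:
E = -12
v(f) = 2 + f*(5 + 2*f²) (v(f) = ((f² + f²) + 5)*f + 2 = (2*f² + 5)*f + 2 = (5 + 2*f²)*f + 2 = f*(5 + 2*f²) + 2 = 2 + f*(5 + 2*f²))
A(j, L) = j*(2 + 2*L³*j³ + 5*L*j) (A(j, L) = (2 + 2*(j*L)³ + 5*(j*L))*j = (2 + 2*(L*j)³ + 5*(L*j))*j = (2 + 2*(L³*j³) + 5*L*j)*j = (2 + 2*L³*j³ + 5*L*j)*j = j*(2 + 2*L³*j³ + 5*L*j))
A(-3, -3)*(1*4 - E) = (-3*(2 + 2*(-3)³*(-3)³ + 5*(-3)*(-3)))*(1*4 - 1*(-12)) = (-3*(2 + 2*(-27)*(-27) + 45))*(4 + 12) = -3*(2 + 1458 + 45)*16 = -3*1505*16 = -4515*16 = -72240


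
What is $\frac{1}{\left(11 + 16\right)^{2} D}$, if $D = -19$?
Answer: $- \frac{1}{13851} \approx -7.2197 \cdot 10^{-5}$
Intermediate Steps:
$\frac{1}{\left(11 + 16\right)^{2} D} = \frac{1}{\left(11 + 16\right)^{2} \left(-19\right)} = \frac{1}{27^{2} \left(-19\right)} = \frac{1}{729 \left(-19\right)} = \frac{1}{-13851} = - \frac{1}{13851}$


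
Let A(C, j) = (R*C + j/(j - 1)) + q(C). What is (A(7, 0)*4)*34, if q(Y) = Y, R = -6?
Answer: -4760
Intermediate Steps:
A(C, j) = -5*C + j/(-1 + j) (A(C, j) = (-6*C + j/(j - 1)) + C = (-6*C + j/(-1 + j)) + C = -5*C + j/(-1 + j))
(A(7, 0)*4)*34 = (((0 + 5*7 - 5*7*0)/(-1 + 0))*4)*34 = (((0 + 35 + 0)/(-1))*4)*34 = (-1*35*4)*34 = -35*4*34 = -140*34 = -4760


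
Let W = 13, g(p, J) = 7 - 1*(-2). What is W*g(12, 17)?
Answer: 117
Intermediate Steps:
g(p, J) = 9 (g(p, J) = 7 + 2 = 9)
W*g(12, 17) = 13*9 = 117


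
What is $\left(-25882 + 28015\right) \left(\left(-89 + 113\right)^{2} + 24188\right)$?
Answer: $52821612$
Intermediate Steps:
$\left(-25882 + 28015\right) \left(\left(-89 + 113\right)^{2} + 24188\right) = 2133 \left(24^{2} + 24188\right) = 2133 \left(576 + 24188\right) = 2133 \cdot 24764 = 52821612$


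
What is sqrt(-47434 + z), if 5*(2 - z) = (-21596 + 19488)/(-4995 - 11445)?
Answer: I*sqrt(801226520394)/4110 ≈ 217.79*I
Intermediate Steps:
z = 40573/20550 (z = 2 - (-21596 + 19488)/(5*(-4995 - 11445)) = 2 - (-2108)/(5*(-16440)) = 2 - (-2108)*(-1)/(5*16440) = 2 - 1/5*527/4110 = 2 - 527/20550 = 40573/20550 ≈ 1.9744)
sqrt(-47434 + z) = sqrt(-47434 + 40573/20550) = sqrt(-974728127/20550) = I*sqrt(801226520394)/4110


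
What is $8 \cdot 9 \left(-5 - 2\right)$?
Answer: $-504$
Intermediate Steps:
$8 \cdot 9 \left(-5 - 2\right) = 72 \left(-7\right) = -504$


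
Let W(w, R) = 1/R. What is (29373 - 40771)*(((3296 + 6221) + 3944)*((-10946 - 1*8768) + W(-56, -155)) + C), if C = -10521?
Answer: 468845538144228/155 ≈ 3.0248e+12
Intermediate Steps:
(29373 - 40771)*(((3296 + 6221) + 3944)*((-10946 - 1*8768) + W(-56, -155)) + C) = (29373 - 40771)*(((3296 + 6221) + 3944)*((-10946 - 1*8768) + 1/(-155)) - 10521) = -11398*((9517 + 3944)*((-10946 - 8768) - 1/155) - 10521) = -11398*(13461*(-19714 - 1/155) - 10521) = -11398*(13461*(-3055671/155) - 10521) = -11398*(-41132387331/155 - 10521) = -11398*(-41134018086/155) = 468845538144228/155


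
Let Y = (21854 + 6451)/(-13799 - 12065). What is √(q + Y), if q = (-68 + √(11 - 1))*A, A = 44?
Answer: √(-500554999138 + 7358411456*√10)/12932 ≈ 53.422*I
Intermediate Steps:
Y = -28305/25864 (Y = 28305/(-25864) = 28305*(-1/25864) = -28305/25864 ≈ -1.0944)
q = -2992 + 44*√10 (q = (-68 + √(11 - 1))*44 = (-68 + √10)*44 = -2992 + 44*√10 ≈ -2852.9)
√(q + Y) = √((-2992 + 44*√10) - 28305/25864) = √(-77413393/25864 + 44*√10)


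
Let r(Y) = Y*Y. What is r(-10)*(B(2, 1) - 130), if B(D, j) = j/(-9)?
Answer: -117100/9 ≈ -13011.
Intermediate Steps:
B(D, j) = -j/9 (B(D, j) = j*(-⅑) = -j/9)
r(Y) = Y²
r(-10)*(B(2, 1) - 130) = (-10)²*(-⅑*1 - 130) = 100*(-⅑ - 130) = 100*(-1171/9) = -117100/9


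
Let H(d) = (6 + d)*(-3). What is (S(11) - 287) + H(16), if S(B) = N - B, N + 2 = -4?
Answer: -370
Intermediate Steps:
N = -6 (N = -2 - 4 = -6)
S(B) = -6 - B
H(d) = -18 - 3*d
(S(11) - 287) + H(16) = ((-6 - 1*11) - 287) + (-18 - 3*16) = ((-6 - 11) - 287) + (-18 - 48) = (-17 - 287) - 66 = -304 - 66 = -370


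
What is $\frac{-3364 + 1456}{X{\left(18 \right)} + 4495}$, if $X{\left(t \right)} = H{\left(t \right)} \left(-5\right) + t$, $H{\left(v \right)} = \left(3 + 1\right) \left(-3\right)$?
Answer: $- \frac{1908}{4573} \approx -0.41723$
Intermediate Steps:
$H{\left(v \right)} = -12$ ($H{\left(v \right)} = 4 \left(-3\right) = -12$)
$X{\left(t \right)} = 60 + t$ ($X{\left(t \right)} = \left(-12\right) \left(-5\right) + t = 60 + t$)
$\frac{-3364 + 1456}{X{\left(18 \right)} + 4495} = \frac{-3364 + 1456}{\left(60 + 18\right) + 4495} = - \frac{1908}{78 + 4495} = - \frac{1908}{4573}$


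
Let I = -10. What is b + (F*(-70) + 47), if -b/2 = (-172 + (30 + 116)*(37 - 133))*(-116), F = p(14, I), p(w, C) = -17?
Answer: -3290379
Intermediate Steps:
F = -17
b = -3291616 (b = -2*(-172 + (30 + 116)*(37 - 133))*(-116) = -2*(-172 + 146*(-96))*(-116) = -2*(-172 - 14016)*(-116) = -(-28376)*(-116) = -2*1645808 = -3291616)
b + (F*(-70) + 47) = -3291616 + (-17*(-70) + 47) = -3291616 + (1190 + 47) = -3291616 + 1237 = -3290379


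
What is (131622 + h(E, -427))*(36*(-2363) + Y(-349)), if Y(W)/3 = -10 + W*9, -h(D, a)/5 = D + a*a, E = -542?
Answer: 73472402073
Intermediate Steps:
h(D, a) = -5*D - 5*a² (h(D, a) = -5*(D + a*a) = -5*(D + a²) = -5*D - 5*a²)
Y(W) = -30 + 27*W (Y(W) = 3*(-10 + W*9) = 3*(-10 + 9*W) = -30 + 27*W)
(131622 + h(E, -427))*(36*(-2363) + Y(-349)) = (131622 + (-5*(-542) - 5*(-427)²))*(36*(-2363) + (-30 + 27*(-349))) = (131622 + (2710 - 5*182329))*(-85068 + (-30 - 9423)) = (131622 + (2710 - 911645))*(-85068 - 9453) = (131622 - 908935)*(-94521) = -777313*(-94521) = 73472402073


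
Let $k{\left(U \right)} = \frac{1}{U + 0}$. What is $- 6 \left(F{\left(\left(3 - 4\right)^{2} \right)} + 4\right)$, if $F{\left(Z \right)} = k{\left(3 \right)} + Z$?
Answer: $-32$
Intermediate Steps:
$k{\left(U \right)} = \frac{1}{U}$
$F{\left(Z \right)} = \frac{1}{3} + Z$
$- 6 \left(F{\left(\left(3 - 4\right)^{2} \right)} + 4\right) = - 6 \left(\left(\frac{1}{3} + \left(3 - 4\right)^{2}\right) + 4\right) = - 6 \left(\left(\frac{1}{3} + \left(-1\right)^{2}\right) + 4\right) = - 6 \left(\left(\frac{1}{3} + 1\right) + 4\right) = - 6 \left(\frac{4}{3} + 4\right) = \left(-6\right) \frac{16}{3} = -32$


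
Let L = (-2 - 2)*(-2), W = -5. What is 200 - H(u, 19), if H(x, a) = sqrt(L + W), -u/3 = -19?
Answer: 200 - sqrt(3) ≈ 198.27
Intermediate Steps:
L = 8 (L = -4*(-2) = 8)
u = 57 (u = -3*(-19) = 57)
H(x, a) = sqrt(3) (H(x, a) = sqrt(8 - 5) = sqrt(3))
200 - H(u, 19) = 200 - sqrt(3)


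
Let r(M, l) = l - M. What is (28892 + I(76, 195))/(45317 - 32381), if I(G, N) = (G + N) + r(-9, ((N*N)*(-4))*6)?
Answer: -10517/154 ≈ -68.292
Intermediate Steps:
I(G, N) = 9 + G + N - 24*N² (I(G, N) = (G + N) + (((N*N)*(-4))*6 - 1*(-9)) = (G + N) + ((N²*(-4))*6 + 9) = (G + N) + (-4*N²*6 + 9) = (G + N) + (-24*N² + 9) = (G + N) + (9 - 24*N²) = 9 + G + N - 24*N²)
(28892 + I(76, 195))/(45317 - 32381) = (28892 + (9 + 76 + 195 - 24*195²))/(45317 - 32381) = (28892 + (9 + 76 + 195 - 24*38025))/12936 = (28892 + (9 + 76 + 195 - 912600))*(1/12936) = (28892 - 912320)*(1/12936) = -883428*1/12936 = -10517/154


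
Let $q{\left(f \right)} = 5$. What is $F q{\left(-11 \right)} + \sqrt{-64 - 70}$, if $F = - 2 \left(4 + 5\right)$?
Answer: $-90 + i \sqrt{134} \approx -90.0 + 11.576 i$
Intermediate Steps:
$F = -18$ ($F = \left(-2\right) 9 = -18$)
$F q{\left(-11 \right)} + \sqrt{-64 - 70} = \left(-18\right) 5 + \sqrt{-64 - 70} = -90 + \sqrt{-134} = -90 + i \sqrt{134}$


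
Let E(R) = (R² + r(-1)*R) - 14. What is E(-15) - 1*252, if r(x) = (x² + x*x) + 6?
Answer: -161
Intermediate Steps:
r(x) = 6 + 2*x² (r(x) = (x² + x²) + 6 = 2*x² + 6 = 6 + 2*x²)
E(R) = -14 + R² + 8*R (E(R) = (R² + (6 + 2*(-1)²)*R) - 14 = (R² + (6 + 2*1)*R) - 14 = (R² + (6 + 2)*R) - 14 = (R² + 8*R) - 14 = -14 + R² + 8*R)
E(-15) - 1*252 = (-14 + (-15)² + 8*(-15)) - 1*252 = (-14 + 225 - 120) - 252 = 91 - 252 = -161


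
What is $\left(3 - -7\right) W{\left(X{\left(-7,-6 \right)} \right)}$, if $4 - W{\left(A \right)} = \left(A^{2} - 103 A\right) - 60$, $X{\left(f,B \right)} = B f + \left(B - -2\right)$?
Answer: $25340$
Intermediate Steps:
$X{\left(f,B \right)} = 2 + B + B f$ ($X{\left(f,B \right)} = B f + \left(B + 2\right) = B f + \left(2 + B\right) = 2 + B + B f$)
$W{\left(A \right)} = 64 - A^{2} + 103 A$ ($W{\left(A \right)} = 4 - \left(\left(A^{2} - 103 A\right) - 60\right) = 4 - \left(-60 + A^{2} - 103 A\right) = 4 + \left(60 - A^{2} + 103 A\right) = 64 - A^{2} + 103 A$)
$\left(3 - -7\right) W{\left(X{\left(-7,-6 \right)} \right)} = \left(3 - -7\right) \left(64 - \left(2 - 6 - -42\right)^{2} + 103 \left(2 - 6 - -42\right)\right) = \left(3 + 7\right) \left(64 - \left(2 - 6 + 42\right)^{2} + 103 \left(2 - 6 + 42\right)\right) = 10 \left(64 - 38^{2} + 103 \cdot 38\right) = 10 \left(64 - 1444 + 3914\right) = 10 \cdot 2534 = 25340$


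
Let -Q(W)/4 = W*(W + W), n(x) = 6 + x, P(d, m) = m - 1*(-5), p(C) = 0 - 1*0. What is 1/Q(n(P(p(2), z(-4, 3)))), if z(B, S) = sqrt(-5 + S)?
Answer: I/(8*(-119*I + 22*sqrt(2))) ≈ -0.00098321 + 0.00025706*I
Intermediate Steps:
p(C) = 0 (p(C) = 0 + 0 = 0)
P(d, m) = 5 + m (P(d, m) = m + 5 = 5 + m)
Q(W) = -8*W**2 (Q(W) = -4*W*(W + W) = -4*W*2*W = -8*W**2)
1/Q(n(P(p(2), z(-4, 3)))) = 1/(-8*(6 + (5 + sqrt(-5 + 3)))**2) = 1/(-8*(6 + (5 + sqrt(-2)))**2) = 1/(-8*(6 + (5 + I*sqrt(2)))**2) = 1/(-8*(11 + I*sqrt(2))**2) = -1/(8*(11 + I*sqrt(2))**2)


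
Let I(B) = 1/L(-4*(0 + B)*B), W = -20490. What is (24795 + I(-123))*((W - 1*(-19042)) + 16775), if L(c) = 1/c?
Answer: -547495767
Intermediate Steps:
I(B) = -4*B² (I(B) = 1/(1/(-4*(0 + B)*B)) = 1/(1/(-4*B*B)) = 1/(1/(-4*B²)) = 1/(-1/(4*B²)) = -4*B²)
(24795 + I(-123))*((W - 1*(-19042)) + 16775) = (24795 - 4*(-123)²)*((-20490 - 1*(-19042)) + 16775) = (24795 - 4*15129)*((-20490 + 19042) + 16775) = (24795 - 60516)*(-1448 + 16775) = -35721*15327 = -547495767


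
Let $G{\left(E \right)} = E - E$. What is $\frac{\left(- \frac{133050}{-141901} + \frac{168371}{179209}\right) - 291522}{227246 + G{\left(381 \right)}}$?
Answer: $- \frac{7413338156901577}{5778851306475014} \approx -1.2828$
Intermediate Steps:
$G{\left(E \right)} = 0$
$\frac{\left(- \frac{133050}{-141901} + \frac{168371}{179209}\right) - 291522}{227246 + G{\left(381 \right)}} = \frac{\left(- \frac{133050}{-141901} + \frac{168371}{179209}\right) - 291522}{227246 + 0} = \frac{\left(\left(-133050\right) \left(- \frac{1}{141901}\right) + 168371 \cdot \frac{1}{179209}\right) - 291522}{227246} = \left(\left(\frac{133050}{141901} + \frac{168371}{179209}\right) - 291522\right) \frac{1}{227246} = \left(\frac{47735770721}{25429936309} - 291522\right) \frac{1}{227246} = \left(- \frac{7413338156901577}{25429936309}\right) \frac{1}{227246} = - \frac{7413338156901577}{5778851306475014}$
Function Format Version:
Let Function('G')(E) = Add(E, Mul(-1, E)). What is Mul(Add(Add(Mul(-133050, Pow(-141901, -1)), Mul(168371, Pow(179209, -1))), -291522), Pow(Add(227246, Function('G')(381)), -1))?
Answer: Rational(-7413338156901577, 5778851306475014) ≈ -1.2828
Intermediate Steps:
Function('G')(E) = 0
Mul(Add(Add(Mul(-133050, Pow(-141901, -1)), Mul(168371, Pow(179209, -1))), -291522), Pow(Add(227246, Function('G')(381)), -1)) = Mul(Add(Add(Mul(-133050, Pow(-141901, -1)), Mul(168371, Pow(179209, -1))), -291522), Pow(Add(227246, 0), -1)) = Mul(Add(Add(Mul(-133050, Rational(-1, 141901)), Mul(168371, Rational(1, 179209))), -291522), Pow(227246, -1)) = Mul(Add(Add(Rational(133050, 141901), Rational(168371, 179209)), -291522), Rational(1, 227246)) = Mul(Add(Rational(47735770721, 25429936309), -291522), Rational(1, 227246)) = Mul(Rational(-7413338156901577, 25429936309), Rational(1, 227246)) = Rational(-7413338156901577, 5778851306475014)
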